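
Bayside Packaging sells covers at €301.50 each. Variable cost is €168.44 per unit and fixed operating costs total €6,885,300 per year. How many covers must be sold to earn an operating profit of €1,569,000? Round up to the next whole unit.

Unit CM = price − variable cost = €301.50 − €168.44 = €133.06.
Required volume = (fixed costs + target profit) ÷ CM = (€6,885,300 + €1,569,000) ÷ €133.06 = 63,537.50, so 63,538 covers.

63,538 covers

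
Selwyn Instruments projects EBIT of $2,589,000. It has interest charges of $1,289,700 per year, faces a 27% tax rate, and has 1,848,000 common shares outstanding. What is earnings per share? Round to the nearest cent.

Interest = $1,289,700.00, so EBT = $2,589,000 − $1,289,700.00 = $1,299,300.00.
After tax at 27%: net income = $1,299,300.00 × 0.73 = $948,489.00.
Per share: $948,489.00 / 1,848,000 shares = $0.51.

$0.51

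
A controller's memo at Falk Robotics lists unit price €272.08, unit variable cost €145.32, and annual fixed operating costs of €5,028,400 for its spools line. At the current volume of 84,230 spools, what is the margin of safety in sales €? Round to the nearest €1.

Each unit contributes €272.08 − €145.32 = €126.76. Break-even units = €5,028,400 ÷ €126.76 = 39,668.67; break-even revenue = 39,668.67 × €272.08 = €10,793,050.43.
Current sales = 84,230 × €272.08 = €22,917,298.40.
Margin of safety = €22,917,298.40 − €10,793,050.43 = €12,124,248.

€12,124,248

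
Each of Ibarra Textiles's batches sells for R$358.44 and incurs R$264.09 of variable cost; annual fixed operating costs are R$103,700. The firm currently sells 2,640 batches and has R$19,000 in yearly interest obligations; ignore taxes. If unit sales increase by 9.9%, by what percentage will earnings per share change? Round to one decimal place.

At 2,640 units, contribution = 2,640 × R$94.35 = R$249,084.00.
Subtracting fixed costs: EBIT = R$249,084.00 − R$103,700 = R$145,384.00.
Interest = R$19,000.00, so EBIT − I = R$126,384.00.
DCL = total CM / (EBIT − I) = R$249,084.00 / R$126,384.00 = 1.9709.
%ΔEPS = DCL × %ΔSales = 1.9709 × +9.9% = +19.5%.

+19.5%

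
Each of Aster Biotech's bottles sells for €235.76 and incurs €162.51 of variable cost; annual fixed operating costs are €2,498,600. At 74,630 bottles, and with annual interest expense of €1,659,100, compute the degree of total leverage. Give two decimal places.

4.18

Total contribution margin = 74,630 × €73.25 = €5,466,647.50.
Operating income = contribution − fixed costs = €5,466,647.50 − €2,498,600 = €2,968,047.50. Interest = €1,659,100.00, so EBIT − I = €1,308,947.50.
Degree of total leverage = total CM / (EBIT − interest) = €5,466,647.50 / €1,308,947.50 = 4.1764.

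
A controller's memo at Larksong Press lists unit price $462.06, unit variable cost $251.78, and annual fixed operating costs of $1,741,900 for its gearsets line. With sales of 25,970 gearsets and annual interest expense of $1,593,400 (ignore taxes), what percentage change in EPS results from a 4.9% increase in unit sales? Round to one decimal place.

At 25,970 units, contribution = 25,970 × $210.28 = $5,460,971.60.
EBIT = $5,460,971.60 − $1,741,900 = $3,719,071.60.
After interest of $1,593,400.00, pre-tax earnings = $2,125,671.60.
DCL = total CM / (EBIT − I) = $5,460,971.60 / $2,125,671.60 = 2.5691.
EPS therefore changes by 2.5691 × (+4.9%) = +12.6%.

+12.6%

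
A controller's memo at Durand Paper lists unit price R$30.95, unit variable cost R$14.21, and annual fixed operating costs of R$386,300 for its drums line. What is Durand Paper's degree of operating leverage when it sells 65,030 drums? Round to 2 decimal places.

1.55

At 65,030 units, contribution = 65,030 × R$16.74 = R$1,088,602.20.
Operating income = contribution − fixed costs = R$1,088,602.20 − R$386,300 = R$702,302.20.
Degree of operating leverage = R$1,088,602.20 / R$702,302.20 = 1.5500.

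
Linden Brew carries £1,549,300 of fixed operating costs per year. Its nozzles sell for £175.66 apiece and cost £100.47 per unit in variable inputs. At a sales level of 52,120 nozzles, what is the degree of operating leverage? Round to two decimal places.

Total contribution margin = 52,120 × £75.19 = £3,918,902.80.
Operating income = contribution − fixed costs = £3,918,902.80 − £1,549,300 = £2,369,602.80.
So DOL = total CM / EBIT = £3,918,902.80 / £2,369,602.80 = 1.6538.

1.65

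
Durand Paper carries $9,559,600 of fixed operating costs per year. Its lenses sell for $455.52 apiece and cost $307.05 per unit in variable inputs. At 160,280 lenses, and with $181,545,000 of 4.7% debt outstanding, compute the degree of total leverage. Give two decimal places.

4.17

Contribution at this volume is 160,280 × $148.47 = $23,796,771.60.
Subtracting fixed costs: EBIT = $23,796,771.60 − $9,559,600 = $14,237,171.60. Interest = $8,532,615.00, so EBIT − I = $5,704,556.60.
DCL = contribution ÷ (EBIT − I) = $23,796,771.60 ÷ $5,704,556.60 = 4.1715.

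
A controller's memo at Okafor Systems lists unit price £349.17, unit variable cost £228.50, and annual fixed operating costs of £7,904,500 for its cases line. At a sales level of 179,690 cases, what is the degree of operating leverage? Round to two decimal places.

1.57

Total contribution margin = 179,690 × £120.67 = £21,683,192.30.
EBIT = £21,683,192.30 − £7,904,500 = £13,778,692.30.
Degree of operating leverage = £21,683,192.30 / £13,778,692.30 = 1.5737.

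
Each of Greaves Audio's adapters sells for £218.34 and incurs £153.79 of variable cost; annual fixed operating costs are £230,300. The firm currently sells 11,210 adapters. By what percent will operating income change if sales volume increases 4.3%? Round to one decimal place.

+6.3%

Contribution at this volume is 11,210 × £64.55 = £723,605.50.
EBIT = £723,605.50 − £230,300 = £493,305.50.
So DOL = total CM / EBIT = £723,605.50 / £493,305.50 = 1.4669.
Operating income changes by 1.4669 × +4.3% = +6.3%.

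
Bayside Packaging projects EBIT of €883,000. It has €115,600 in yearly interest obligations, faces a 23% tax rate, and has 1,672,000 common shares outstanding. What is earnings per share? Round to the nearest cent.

Pre-tax income = €883,000 − €115,600.00 = €767,400.00.
Net income = €767,400.00 × (1 − 0.23) = €590,898.00.
EPS = €590,898.00 ÷ 1,672,000 = €0.35.

€0.35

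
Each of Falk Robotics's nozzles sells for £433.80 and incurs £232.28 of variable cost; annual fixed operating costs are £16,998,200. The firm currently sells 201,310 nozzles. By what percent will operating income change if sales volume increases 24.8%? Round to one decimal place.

+42.7%

Total contribution margin = 201,310 × £201.52 = £40,567,991.20.
Subtracting fixed costs: EBIT = £40,567,991.20 − £16,998,200 = £23,569,791.20.
DOL = contribution ÷ EBIT = £40,567,991.20 ÷ £23,569,791.20 = 1.7212.
%ΔEBIT = DOL × %ΔSales = 1.7212 × +24.8% = +42.7%.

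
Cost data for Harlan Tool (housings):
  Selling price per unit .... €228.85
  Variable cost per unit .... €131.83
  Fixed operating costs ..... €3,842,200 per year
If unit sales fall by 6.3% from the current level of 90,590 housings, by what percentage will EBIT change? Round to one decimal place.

Total contribution margin = 90,590 × €97.02 = €8,789,041.80.
Operating income = contribution − fixed costs = €8,789,041.80 − €3,842,200 = €4,946,841.80.
DOL = contribution ÷ EBIT = €8,789,041.80 ÷ €4,946,841.80 = 1.7767.
Operating income changes by 1.7767 × -6.3% = -11.2%.

-11.2%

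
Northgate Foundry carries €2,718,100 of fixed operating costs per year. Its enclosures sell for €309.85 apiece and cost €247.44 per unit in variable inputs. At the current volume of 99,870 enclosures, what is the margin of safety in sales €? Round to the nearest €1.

Unit CM = price − variable cost = €309.85 − €247.44 = €62.41. Break-even units = €2,718,100 ÷ €62.41 = 43,552.32; break-even revenue = 43,552.32 × €309.85 = €13,494,684.91.
Actual sales revenue = 99,870 × €309.85 = €30,944,719.50.
Margin of safety = €30,944,719.50 − €13,494,684.91 = €17,450,035.

€17,450,035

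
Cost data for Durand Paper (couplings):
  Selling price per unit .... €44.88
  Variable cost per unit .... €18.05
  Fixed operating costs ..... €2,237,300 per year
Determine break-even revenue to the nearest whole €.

Contribution margin per unit = €44.88 − €18.05 = €26.83, a CM ratio of €26.83 ÷ €44.88 = 0.5978.
Break-even sales = FC ÷ CM ratio = €2,237,300 × €44.88 / €26.83 = €3,742,453.

€3,742,453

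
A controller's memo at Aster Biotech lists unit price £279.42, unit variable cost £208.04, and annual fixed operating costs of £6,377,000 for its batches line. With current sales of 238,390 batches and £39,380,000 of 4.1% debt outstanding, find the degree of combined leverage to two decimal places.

Total contribution margin = 238,390 × £71.38 = £17,016,278.20.
Operating income = contribution − fixed costs = £17,016,278.20 − £6,377,000 = £10,639,278.20. Interest = £1,614,580.00, so EBIT − I = £9,024,698.20.
Degree of total leverage = total CM / (EBIT − interest) = £17,016,278.20 / £9,024,698.20 = 1.8855.

1.89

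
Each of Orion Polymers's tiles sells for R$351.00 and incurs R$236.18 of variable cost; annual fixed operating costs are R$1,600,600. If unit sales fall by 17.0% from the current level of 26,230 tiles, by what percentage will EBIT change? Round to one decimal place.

-36.3%

Contribution at this volume is 26,230 × R$114.82 = R$3,011,728.60.
Subtracting fixed costs: EBIT = R$3,011,728.60 − R$1,600,600 = R$1,411,128.60.
So DOL = total CM / EBIT = R$3,011,728.60 / R$1,411,128.60 = 2.1343.
So EBIT moves 2.1343 × (-17.0%) = -36.3%.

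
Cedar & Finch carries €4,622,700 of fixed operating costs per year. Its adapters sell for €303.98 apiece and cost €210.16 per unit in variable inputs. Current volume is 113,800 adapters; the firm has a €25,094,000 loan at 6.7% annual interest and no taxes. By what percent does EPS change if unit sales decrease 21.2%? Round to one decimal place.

-51.8%

Total contribution margin = 113,800 × €93.82 = €10,676,716.00.
Operating income = contribution − fixed costs = €10,676,716.00 − €4,622,700 = €6,054,016.00.
Interest = €1,681,298.00, so EBIT − I = €4,372,718.00.
DCL = total CM / (EBIT − I) = €10,676,716.00 / €4,372,718.00 = 2.4417.
%ΔEPS = DCL × %ΔSales = 2.4417 × -21.2% = -51.8%.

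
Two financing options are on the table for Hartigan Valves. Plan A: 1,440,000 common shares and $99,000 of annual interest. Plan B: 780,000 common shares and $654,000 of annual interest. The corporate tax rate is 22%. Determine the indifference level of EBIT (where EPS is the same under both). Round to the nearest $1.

$1,309,909

At indifference, (EBIT − 99,000)(1 − t)/1,440,000 = (EBIT − 654,000)(1 − t)/780,000.
Cancelling (1 − t) and cross-multiplying: 780,000·(EBIT − 99,000) = 1,440,000·(EBIT − 654,000).
EBIT × (1,440,000 − 780,000) = 654,000 × 1,440,000 − 99,000 × 780,000 = 864,540,000,000, so EBIT = 864,540,000,000 ÷ 660,000 = 1,309,909.09.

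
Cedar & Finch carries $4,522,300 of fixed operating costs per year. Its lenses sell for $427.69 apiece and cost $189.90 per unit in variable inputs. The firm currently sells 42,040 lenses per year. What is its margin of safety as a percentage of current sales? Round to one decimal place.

Unit CM = price − variable cost = $427.69 − $189.90 = $237.79. Break-even units = $4,522,300 ÷ $237.79 = 19,018.04; break-even revenue = 19,018.04 × $427.69 = $8,133,826.01.
Current sales = 42,040 × $427.69 = $17,980,087.60.
Margin of safety = ($17,980,087.60 − $8,133,826.01) ÷ $17,980,087.60 = 54.8%.

54.8%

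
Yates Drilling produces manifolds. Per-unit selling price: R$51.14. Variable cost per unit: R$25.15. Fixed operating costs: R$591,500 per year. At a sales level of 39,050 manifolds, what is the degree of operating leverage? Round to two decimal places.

At 39,050 units, contribution = 39,050 × R$25.99 = R$1,014,909.50.
Subtracting fixed costs: EBIT = R$1,014,909.50 − R$591,500 = R$423,409.50.
Degree of operating leverage = R$1,014,909.50 / R$423,409.50 = 2.3970.

2.40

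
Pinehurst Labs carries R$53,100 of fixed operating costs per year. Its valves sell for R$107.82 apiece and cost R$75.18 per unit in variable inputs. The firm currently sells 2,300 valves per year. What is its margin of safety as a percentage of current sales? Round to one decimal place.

29.3%

Each unit contributes R$107.82 − R$75.18 = R$32.64. Break-even units = R$53,100 ÷ R$32.64 = 1,626.84; break-even revenue = 1,626.84 × R$107.82 = R$175,405.70.
Actual sales revenue = 2,300 × R$107.82 = R$247,986.00.
Margin of safety = (R$247,986.00 − R$175,405.70) ÷ R$247,986.00 = 29.3%.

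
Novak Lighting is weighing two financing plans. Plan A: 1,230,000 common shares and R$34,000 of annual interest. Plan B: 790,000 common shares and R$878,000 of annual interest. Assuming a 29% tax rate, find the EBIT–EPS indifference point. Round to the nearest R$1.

R$2,393,364

Set EPS_A = EPS_B: (EBIT − R$34,000)(1 − 0.29) ÷ 1,230,000 = (EBIT − R$878,000)(1 − 0.29) ÷ 790,000.
The (1 − t) factor cancels: (EBIT − 34,000) × 790,000 = (EBIT − 878,000) × 1,230,000.
EBIT × (1,230,000 − 790,000) = 878,000 × 1,230,000 − 34,000 × 790,000 = 1,053,080,000,000, so EBIT = 1,053,080,000,000 ÷ 440,000 = 2,393,363.64.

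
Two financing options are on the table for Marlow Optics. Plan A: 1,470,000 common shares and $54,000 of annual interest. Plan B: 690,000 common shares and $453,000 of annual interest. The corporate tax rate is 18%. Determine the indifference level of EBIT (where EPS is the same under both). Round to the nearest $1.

Set EPS_A = EPS_B: (EBIT − $54,000)(1 − 0.18) ÷ 1,470,000 = (EBIT − $453,000)(1 − 0.18) ÷ 690,000.
Cancelling (1 − t) and cross-multiplying: 690,000·(EBIT − 54,000) = 1,470,000·(EBIT − 453,000).
EBIT × (1,470,000 − 690,000) = 453,000 × 1,470,000 − 54,000 × 690,000 = 628,650,000,000, so EBIT = 628,650,000,000 ÷ 780,000 = 805,961.54.

$805,962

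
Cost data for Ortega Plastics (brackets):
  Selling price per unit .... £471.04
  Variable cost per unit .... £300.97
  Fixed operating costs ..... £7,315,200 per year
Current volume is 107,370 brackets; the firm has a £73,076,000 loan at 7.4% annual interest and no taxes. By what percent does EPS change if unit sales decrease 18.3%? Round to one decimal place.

-60.3%

Total contribution margin = 107,370 × £170.07 = £18,260,415.90.
Operating income = contribution − fixed costs = £18,260,415.90 − £7,315,200 = £10,945,215.90.
Interest = £5,407,624.00, so EBIT − I = £5,537,591.90.
Degree of combined leverage = contribution ÷ (EBIT − I) = £18,260,415.90 ÷ £5,537,591.90 = 3.2975.
EPS therefore changes by 3.2975 × (-18.3%) = -60.3%.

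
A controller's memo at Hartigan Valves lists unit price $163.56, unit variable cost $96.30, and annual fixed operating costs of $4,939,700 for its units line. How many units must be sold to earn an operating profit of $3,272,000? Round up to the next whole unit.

122,089 units

Contribution margin per unit = $163.56 − $96.30 = $67.26.
Required volume = (fixed costs + target profit) ÷ CM = ($4,939,700 + $3,272,000) ÷ $67.26 = 122,088.91, so 122,089 units.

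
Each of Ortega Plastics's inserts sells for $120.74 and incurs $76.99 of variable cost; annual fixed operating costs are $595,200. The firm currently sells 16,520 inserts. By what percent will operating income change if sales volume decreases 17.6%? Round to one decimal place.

-99.7%

Contribution at this volume is 16,520 × $43.75 = $722,750.00.
Subtracting fixed costs: EBIT = $722,750.00 − $595,200 = $127,550.00.
DOL = contribution ÷ EBIT = $722,750.00 ÷ $127,550.00 = 5.6664.
So EBIT moves 5.6664 × (-17.6%) = -99.7%.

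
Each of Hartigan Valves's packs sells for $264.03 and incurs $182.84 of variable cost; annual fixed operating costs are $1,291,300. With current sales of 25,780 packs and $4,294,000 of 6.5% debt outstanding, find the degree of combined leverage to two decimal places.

4.00

At 25,780 units, contribution = 25,780 × $81.19 = $2,093,078.20.
EBIT = $2,093,078.20 − $1,291,300 = $801,778.20. Interest = $279,110.00, so EBIT − I = $522,668.20.
Degree of total leverage = total CM / (EBIT − interest) = $2,093,078.20 / $522,668.20 = 4.0046.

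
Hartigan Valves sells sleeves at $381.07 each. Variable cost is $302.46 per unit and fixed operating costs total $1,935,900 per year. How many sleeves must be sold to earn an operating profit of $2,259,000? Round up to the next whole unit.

53,364 sleeves

Unit CM = price − variable cost = $381.07 − $302.46 = $78.61.
Units = (FC + target) / CM = ($1,935,900 + $2,259,000) / $78.61 = 53,363.44, so 53,364 sleeves.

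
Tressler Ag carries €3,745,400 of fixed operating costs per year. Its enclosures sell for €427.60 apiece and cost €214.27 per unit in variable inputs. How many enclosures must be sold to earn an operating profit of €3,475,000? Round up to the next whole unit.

Each unit contributes €427.60 − €214.27 = €213.33.
Units = (FC + target) / CM = (€3,745,400 + €3,475,000) / €213.33 = 33,846.15, so 33,847 enclosures.

33,847 enclosures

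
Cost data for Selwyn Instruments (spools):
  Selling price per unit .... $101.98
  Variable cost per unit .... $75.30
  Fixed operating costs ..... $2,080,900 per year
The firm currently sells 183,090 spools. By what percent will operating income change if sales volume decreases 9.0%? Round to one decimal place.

Total contribution margin = 183,090 × $26.68 = $4,884,841.20.
EBIT = $4,884,841.20 − $2,080,900 = $2,803,941.20.
Degree of operating leverage = $4,884,841.20 / $2,803,941.20 = 1.7421.
Operating income changes by 1.7421 × -9.0% = -15.7%.

-15.7%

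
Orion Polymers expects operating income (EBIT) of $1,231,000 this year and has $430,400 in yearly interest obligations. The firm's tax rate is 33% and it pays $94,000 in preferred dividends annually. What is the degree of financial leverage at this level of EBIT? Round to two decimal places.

Annual interest charges come to $430,400.00.
Pre-tax preferred-dividend burden = $94,000 ÷ (1 − 0.33) = $140,298.51.
DFL = EBIT ÷ [EBIT − I − D_p/(1−t)] = $1,231,000 ÷ [$1,231,000 − $430,400.00 − $140,298.51] = $1,231,000 ÷ $660,301.49 = 1.8643.

1.86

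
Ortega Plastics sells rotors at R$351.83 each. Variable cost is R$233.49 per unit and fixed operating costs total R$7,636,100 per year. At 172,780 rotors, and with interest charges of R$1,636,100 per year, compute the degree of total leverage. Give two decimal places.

1.83

Total contribution margin = 172,780 × R$118.34 = R$20,446,785.20.
EBIT = R$20,446,785.20 − R$7,636,100 = R$12,810,685.20. Interest = R$1,636,100.00, so EBIT − I = R$11,174,585.20.
Degree of total leverage = total CM / (EBIT − interest) = R$20,446,785.20 / R$11,174,585.20 = 1.8298.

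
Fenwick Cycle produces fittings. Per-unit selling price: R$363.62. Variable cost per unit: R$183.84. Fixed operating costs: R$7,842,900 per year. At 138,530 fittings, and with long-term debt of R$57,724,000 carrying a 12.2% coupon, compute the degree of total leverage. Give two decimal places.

2.49

Total contribution margin = 138,530 × R$179.78 = R$24,904,923.40.
Operating income = contribution − fixed costs = R$24,904,923.40 − R$7,842,900 = R$17,062,023.40. Interest = R$7,042,328.00, so EBIT − I = R$10,019,695.40.
DCL = contribution ÷ (EBIT − I) = R$24,904,923.40 ÷ R$10,019,695.40 = 2.4856.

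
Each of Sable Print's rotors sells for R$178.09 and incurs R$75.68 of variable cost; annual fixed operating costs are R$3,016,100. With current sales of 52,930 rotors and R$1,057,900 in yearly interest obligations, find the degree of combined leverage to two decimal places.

Contribution at this volume is 52,930 × R$102.41 = R$5,420,561.30.
Subtracting fixed costs: EBIT = R$5,420,561.30 − R$3,016,100 = R$2,404,461.30. Interest = R$1,057,900.00.
DOL = R$5,420,561.30 ÷ R$2,404,461.30 = 2.2544; DFL = R$2,404,461.30 ÷ R$1,346,561.30 = 1.7856.
DCL = DOL × DFL = 2.2544 × 1.7856 = 4.0255.

4.03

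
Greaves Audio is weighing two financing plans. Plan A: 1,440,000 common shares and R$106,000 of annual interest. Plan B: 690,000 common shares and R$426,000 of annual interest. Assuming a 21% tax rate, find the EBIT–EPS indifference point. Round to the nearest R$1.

At indifference, (EBIT − 106,000)(1 − t)/1,440,000 = (EBIT − 426,000)(1 − t)/690,000.
The (1 − t) factor cancels: (EBIT − 106,000) × 690,000 = (EBIT − 426,000) × 1,440,000.
EBIT × (1,440,000 − 690,000) = 426,000 × 1,440,000 − 106,000 × 690,000 = 540,300,000,000, so EBIT = 540,300,000,000 ÷ 750,000 = 720,400.00.

R$720,400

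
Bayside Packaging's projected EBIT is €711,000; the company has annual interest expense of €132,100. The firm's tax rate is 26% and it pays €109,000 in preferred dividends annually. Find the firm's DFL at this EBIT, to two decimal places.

Interest = €132,100.00.
Pre-tax preferred-dividend burden = €109,000 ÷ (1 − 0.26) = €147,297.30.
DFL = EBIT ÷ [EBIT − I − D_p/(1−t)] = €711,000 ÷ [€711,000 − €132,100.00 − €147,297.30] = €711,000 ÷ €431,602.70 = 1.6473.

1.65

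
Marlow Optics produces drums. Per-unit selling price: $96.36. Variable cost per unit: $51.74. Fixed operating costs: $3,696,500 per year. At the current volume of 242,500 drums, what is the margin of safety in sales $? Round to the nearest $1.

Each unit contributes $96.36 − $51.74 = $44.62. Break-even units = $3,696,500 ÷ $44.62 = 82,844.02; break-even revenue = 82,844.02 × $96.36 = $7,982,849.39.
Current sales = 242,500 × $96.36 = $23,367,300.00.
Margin of safety = $23,367,300.00 − $7,982,849.39 = $15,384,451.

$15,384,451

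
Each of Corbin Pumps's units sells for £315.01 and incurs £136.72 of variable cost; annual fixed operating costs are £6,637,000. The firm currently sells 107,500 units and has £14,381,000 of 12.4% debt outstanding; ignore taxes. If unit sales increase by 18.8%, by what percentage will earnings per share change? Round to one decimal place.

At 107,500 units, contribution = 107,500 × £178.29 = £19,166,175.00.
EBIT = £19,166,175.00 − £6,637,000 = £12,529,175.00.
After interest of £1,783,244.00, pre-tax earnings = £10,745,931.00.
Degree of combined leverage = contribution ÷ (EBIT − I) = £19,166,175.00 ÷ £10,745,931.00 = 1.7836.
EPS therefore changes by 1.7836 × (+18.8%) = +33.5%.

+33.5%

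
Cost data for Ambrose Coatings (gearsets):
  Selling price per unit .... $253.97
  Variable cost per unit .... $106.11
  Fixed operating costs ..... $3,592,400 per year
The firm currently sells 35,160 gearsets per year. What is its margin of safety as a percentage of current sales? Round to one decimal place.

Unit CM = price − variable cost = $253.97 − $106.11 = $147.86. Break-even units = $3,592,400 ÷ $147.86 = 24,295.96; break-even revenue = 24,295.96 × $253.97 = $6,170,443.85.
Current sales = 35,160 × $253.97 = $8,929,585.20.
Margin of safety = ($8,929,585.20 − $6,170,443.85) ÷ $8,929,585.20 = 30.9%.

30.9%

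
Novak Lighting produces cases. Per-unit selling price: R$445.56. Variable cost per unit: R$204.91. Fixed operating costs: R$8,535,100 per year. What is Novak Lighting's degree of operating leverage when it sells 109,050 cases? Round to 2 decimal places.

1.48

At 109,050 units, contribution = 109,050 × R$240.65 = R$26,242,882.50.
Subtracting fixed costs: EBIT = R$26,242,882.50 − R$8,535,100 = R$17,707,782.50.
Degree of operating leverage = R$26,242,882.50 / R$17,707,782.50 = 1.4820.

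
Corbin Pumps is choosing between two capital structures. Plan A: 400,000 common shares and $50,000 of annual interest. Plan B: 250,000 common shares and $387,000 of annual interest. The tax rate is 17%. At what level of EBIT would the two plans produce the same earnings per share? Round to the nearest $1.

$948,667

Set EPS_A = EPS_B: (EBIT − $50,000)(1 − 0.17) ÷ 400,000 = (EBIT − $387,000)(1 − 0.17) ÷ 250,000.
Cancelling (1 − t) and cross-multiplying: 250,000·(EBIT − 50,000) = 400,000·(EBIT − 387,000).
Solving, EBIT = (387,000·400,000 − 50,000·250,000) / (400,000 − 250,000) = 142,300,000,000 / 150,000 = 948,666.67.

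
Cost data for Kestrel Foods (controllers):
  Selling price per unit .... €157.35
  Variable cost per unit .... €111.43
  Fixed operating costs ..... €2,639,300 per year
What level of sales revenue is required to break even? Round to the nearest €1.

Contribution margin per unit = €157.35 − €111.43 = €45.92, a CM ratio of €45.92 ÷ €157.35 = 0.2918.
Break-even revenue = fixed costs × price ÷ CM = €2,639,300 × €157.35 ÷ €45.92 = €9,043,856.

€9,043,856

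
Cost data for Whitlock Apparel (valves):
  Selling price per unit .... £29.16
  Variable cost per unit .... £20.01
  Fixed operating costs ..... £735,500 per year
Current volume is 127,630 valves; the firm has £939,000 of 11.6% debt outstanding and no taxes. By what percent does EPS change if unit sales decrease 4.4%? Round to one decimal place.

-15.9%

Contribution at this volume is 127,630 × £9.15 = £1,167,814.50.
Operating income = contribution − fixed costs = £1,167,814.50 − £735,500 = £432,314.50.
Interest = £108,924.00, so EBIT − I = £323,390.50.
DCL = total CM / (EBIT − I) = £1,167,814.50 / £323,390.50 = 3.6112.
EPS therefore changes by 3.6112 × (-4.4%) = -15.9%.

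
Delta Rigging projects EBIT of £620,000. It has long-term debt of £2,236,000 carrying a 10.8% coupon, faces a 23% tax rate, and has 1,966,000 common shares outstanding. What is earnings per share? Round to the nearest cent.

£0.15

Pre-tax income = £620,000 − £241,488.00 = £378,512.00.
Net income = £378,512.00 × (1 − 0.23) = £291,454.24.
EPS = £291,454.24 ÷ 1,966,000 = £0.15.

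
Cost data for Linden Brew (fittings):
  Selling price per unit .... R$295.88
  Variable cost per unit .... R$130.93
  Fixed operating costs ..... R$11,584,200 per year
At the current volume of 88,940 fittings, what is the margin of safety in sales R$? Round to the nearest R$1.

R$5,536,343

Contribution margin per unit = R$295.88 − R$130.93 = R$164.95. Break-even units = R$11,584,200 ÷ R$164.95 = 70,228.55; break-even revenue = 70,228.55 × R$295.88 = R$20,779,224.59.
Current sales = 88,940 × R$295.88 = R$26,315,567.20.
Margin of safety = R$26,315,567.20 − R$20,779,224.59 = R$5,536,343.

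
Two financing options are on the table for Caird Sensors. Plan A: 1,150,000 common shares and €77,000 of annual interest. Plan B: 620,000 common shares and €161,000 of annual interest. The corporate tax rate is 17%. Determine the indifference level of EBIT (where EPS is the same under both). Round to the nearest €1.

€259,264

At indifference, (EBIT − 77,000)(1 − t)/1,150,000 = (EBIT − 161,000)(1 − t)/620,000.
Cancelling (1 − t) and cross-multiplying: 620,000·(EBIT − 77,000) = 1,150,000·(EBIT − 161,000).
EBIT × (1,150,000 − 620,000) = 161,000 × 1,150,000 − 77,000 × 620,000 = 137,410,000,000, so EBIT = 137,410,000,000 ÷ 530,000 = 259,264.15.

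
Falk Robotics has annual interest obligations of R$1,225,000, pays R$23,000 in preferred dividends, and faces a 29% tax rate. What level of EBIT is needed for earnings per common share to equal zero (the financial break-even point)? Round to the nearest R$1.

Grossing the preferred dividend up to pre-tax terms: R$23,000 / (1 − 0.29) = R$32,394.37.
EPS = 0 when EBIT covers interest plus the pre-tax preferred burden: R$1,225,000 + R$32,394.37 = R$1,257,394.37.

R$1,257,394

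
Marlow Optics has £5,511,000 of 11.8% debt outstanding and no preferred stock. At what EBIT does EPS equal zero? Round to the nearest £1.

£650,298

Annual interest = 11.8% × £5,511,000 = £650,298.00.
Without preferred stock the financial break-even is simply EBIT = interest = £650,298.00.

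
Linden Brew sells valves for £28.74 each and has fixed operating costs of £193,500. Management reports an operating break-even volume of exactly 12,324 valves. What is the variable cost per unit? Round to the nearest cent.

£13.04

Contribution per unit must be FC / Q = £193,500 / 12,324 = £15.7011.
Variable cost per unit = £28.74 − £15.7011 = £13.04.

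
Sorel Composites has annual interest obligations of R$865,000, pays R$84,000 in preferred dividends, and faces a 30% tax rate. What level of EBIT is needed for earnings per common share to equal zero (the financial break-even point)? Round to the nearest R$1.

Grossing the preferred dividend up to pre-tax terms: R$84,000 / (1 − 0.30) = R$120,000.00.
EPS = 0 when EBIT covers interest plus the pre-tax preferred burden: R$865,000 + R$120,000.00 = R$985,000.00.

R$985,000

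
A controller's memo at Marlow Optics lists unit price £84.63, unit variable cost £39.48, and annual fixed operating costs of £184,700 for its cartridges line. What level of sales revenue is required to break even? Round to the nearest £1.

£346,205

CM per unit = £84.63 − £39.48 = £45.15; CM ratio = £45.15 / £84.63 = 0.5335.
Break-even sales = FC ÷ CM ratio = £184,700 × £84.63 / £45.15 = £346,205.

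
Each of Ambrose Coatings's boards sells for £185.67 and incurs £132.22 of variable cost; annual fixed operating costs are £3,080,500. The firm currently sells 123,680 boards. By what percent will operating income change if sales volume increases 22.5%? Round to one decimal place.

Contribution at this volume is 123,680 × £53.45 = £6,610,696.00.
EBIT = £6,610,696.00 − £3,080,500 = £3,530,196.00.
Degree of operating leverage = £6,610,696.00 / £3,530,196.00 = 1.8726.
%ΔEBIT = DOL × %ΔSales = 1.8726 × +22.5% = +42.1%.

+42.1%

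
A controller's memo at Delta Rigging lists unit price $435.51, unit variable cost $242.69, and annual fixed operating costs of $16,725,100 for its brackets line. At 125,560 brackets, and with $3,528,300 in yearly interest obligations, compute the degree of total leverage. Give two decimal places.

6.12

Contribution at this volume is 125,560 × $192.82 = $24,210,479.20.
Subtracting fixed costs: EBIT = $24,210,479.20 − $16,725,100 = $7,485,379.20. Interest = $3,528,300.00.
DOL = $24,210,479.20 ÷ $7,485,379.20 = 3.2344; DFL = $7,485,379.20 ÷ $3,957,079.20 = 1.8916.
Combined leverage = 3.2344 × 1.8916 = 6.1182.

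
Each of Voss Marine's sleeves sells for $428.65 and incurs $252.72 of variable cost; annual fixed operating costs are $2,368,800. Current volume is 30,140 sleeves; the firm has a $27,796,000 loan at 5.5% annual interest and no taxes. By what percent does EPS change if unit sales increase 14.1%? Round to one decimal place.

Contribution at this volume is 30,140 × $175.93 = $5,302,530.20.
Subtracting fixed costs: EBIT = $5,302,530.20 − $2,368,800 = $2,933,730.20.
After interest of $1,528,780.00, pre-tax earnings = $1,404,950.20.
Degree of combined leverage = contribution ÷ (EBIT − I) = $5,302,530.20 ÷ $1,404,950.20 = 3.7742.
EPS therefore changes by 3.7742 × (+14.1%) = +53.2%.

+53.2%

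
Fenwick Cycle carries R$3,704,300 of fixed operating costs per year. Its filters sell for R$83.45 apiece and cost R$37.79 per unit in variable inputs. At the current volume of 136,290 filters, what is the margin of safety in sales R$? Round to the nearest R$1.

Each unit contributes R$83.45 − R$37.79 = R$45.66. Break-even units = R$3,704,300 ÷ R$45.66 = 81,127.90; break-even revenue = 81,127.90 × R$83.45 = R$6,770,123.41.
Current sales = 136,290 × R$83.45 = R$11,373,400.50.
Margin of safety = R$11,373,400.50 − R$6,770,123.41 = R$4,603,277.

R$4,603,277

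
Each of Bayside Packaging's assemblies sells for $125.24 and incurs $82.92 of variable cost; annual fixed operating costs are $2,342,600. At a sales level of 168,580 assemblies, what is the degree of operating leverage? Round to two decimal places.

At 168,580 units, contribution = 168,580 × $42.32 = $7,134,305.60.
Operating income = contribution − fixed costs = $7,134,305.60 − $2,342,600 = $4,791,705.60.
Degree of operating leverage = $7,134,305.60 / $4,791,705.60 = 1.4889.

1.49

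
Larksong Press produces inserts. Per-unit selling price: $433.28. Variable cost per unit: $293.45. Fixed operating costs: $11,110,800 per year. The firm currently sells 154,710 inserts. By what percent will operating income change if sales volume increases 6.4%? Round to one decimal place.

+13.2%

Total contribution margin = 154,710 × $139.83 = $21,633,099.30.
Operating income = contribution − fixed costs = $21,633,099.30 − $11,110,800 = $10,522,299.30.
Degree of operating leverage = $21,633,099.30 / $10,522,299.30 = 2.0559.
%ΔEBIT = DOL × %ΔSales = 2.0559 × +6.4% = +13.2%.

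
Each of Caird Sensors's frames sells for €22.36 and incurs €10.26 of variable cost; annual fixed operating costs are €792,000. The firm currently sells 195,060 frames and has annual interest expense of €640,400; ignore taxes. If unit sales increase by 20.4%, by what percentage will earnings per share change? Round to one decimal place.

+51.9%

Contribution at this volume is 195,060 × €12.10 = €2,360,226.00.
EBIT = €2,360,226.00 − €792,000 = €1,568,226.00.
Interest = €640,400.00, so EBIT − I = €927,826.00.
Degree of combined leverage = contribution ÷ (EBIT − I) = €2,360,226.00 ÷ €927,826.00 = 2.5438.
%ΔEPS = DCL × %ΔSales = 2.5438 × +20.4% = +51.9%.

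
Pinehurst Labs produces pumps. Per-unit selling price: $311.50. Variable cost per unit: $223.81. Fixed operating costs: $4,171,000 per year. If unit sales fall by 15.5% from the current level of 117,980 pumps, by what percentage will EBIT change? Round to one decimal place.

At 117,980 units, contribution = 117,980 × $87.69 = $10,345,666.20.
Operating income = contribution − fixed costs = $10,345,666.20 − $4,171,000 = $6,174,666.20.
So DOL = total CM / EBIT = $10,345,666.20 / $6,174,666.20 = 1.6755.
So EBIT moves 1.6755 × (-15.5%) = -26.0%.

-26.0%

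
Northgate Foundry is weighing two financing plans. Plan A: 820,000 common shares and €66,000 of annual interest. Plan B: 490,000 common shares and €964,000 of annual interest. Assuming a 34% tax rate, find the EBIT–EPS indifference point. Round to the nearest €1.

€2,297,394

Set EPS_A = EPS_B: (EBIT − €66,000)(1 − 0.34) ÷ 820,000 = (EBIT − €964,000)(1 − 0.34) ÷ 490,000.
Cancelling (1 − t) and cross-multiplying: 490,000·(EBIT − 66,000) = 820,000·(EBIT − 964,000).
EBIT × (820,000 − 490,000) = 964,000 × 820,000 − 66,000 × 490,000 = 758,140,000,000, so EBIT = 758,140,000,000 ÷ 330,000 = 2,297,393.94.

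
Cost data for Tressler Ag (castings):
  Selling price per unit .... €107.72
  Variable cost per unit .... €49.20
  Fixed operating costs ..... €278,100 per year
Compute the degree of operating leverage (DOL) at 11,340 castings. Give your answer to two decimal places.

1.72

Contribution at this volume is 11,340 × €58.52 = €663,616.80.
EBIT = €663,616.80 − €278,100 = €385,516.80.
DOL = contribution ÷ EBIT = €663,616.80 ÷ €385,516.80 = 1.7214.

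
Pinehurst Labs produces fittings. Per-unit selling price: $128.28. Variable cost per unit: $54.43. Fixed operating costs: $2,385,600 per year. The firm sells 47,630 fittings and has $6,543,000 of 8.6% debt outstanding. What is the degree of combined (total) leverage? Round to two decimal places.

6.18

At 47,630 units, contribution = 47,630 × $73.85 = $3,517,475.50.
EBIT = $3,517,475.50 − $2,385,600 = $1,131,875.50. Interest = $562,698.00.
DOL = $3,517,475.50 ÷ $1,131,875.50 = 3.1077; DFL = $1,131,875.50 ÷ $569,177.50 = 1.9886.
DCL = DOL × DFL = 3.1077 × 1.9886 = 6.1800.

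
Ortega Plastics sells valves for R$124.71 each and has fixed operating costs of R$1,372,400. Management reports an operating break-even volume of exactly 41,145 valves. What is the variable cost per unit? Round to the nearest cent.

At break-even, FC = Q × (P − VC), so P − VC = R$1,372,400 ÷ 41,145 = R$33.3552.
Variable cost per unit = R$124.71 − R$33.3552 = R$91.35.

R$91.35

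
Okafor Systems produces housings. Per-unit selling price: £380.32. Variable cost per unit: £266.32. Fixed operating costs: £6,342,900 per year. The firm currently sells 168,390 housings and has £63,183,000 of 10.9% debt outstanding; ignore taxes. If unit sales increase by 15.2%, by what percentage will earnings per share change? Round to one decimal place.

Contribution at this volume is 168,390 × £114.00 = £19,196,460.00.
Subtracting fixed costs: EBIT = £19,196,460.00 − £6,342,900 = £12,853,560.00.
Interest = £6,886,947.00, so EBIT − I = £5,966,613.00.
DCL = total CM / (EBIT − I) = £19,196,460.00 / £5,966,613.00 = 3.2173.
%ΔEPS = DCL × %ΔSales = 3.2173 × +15.2% = +48.9%.

+48.9%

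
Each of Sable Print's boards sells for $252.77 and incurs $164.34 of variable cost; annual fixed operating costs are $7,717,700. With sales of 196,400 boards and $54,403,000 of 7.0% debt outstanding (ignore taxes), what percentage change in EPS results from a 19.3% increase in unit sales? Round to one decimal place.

Total contribution margin = 196,400 × $88.43 = $17,367,652.00.
Subtracting fixed costs: EBIT = $17,367,652.00 − $7,717,700 = $9,649,952.00.
Interest = $3,808,210.00, so EBIT − I = $5,841,742.00.
DCL = total CM / (EBIT − I) = $17,367,652.00 / $5,841,742.00 = 2.9730.
EPS therefore changes by 2.9730 × (+19.3%) = +57.4%.

+57.4%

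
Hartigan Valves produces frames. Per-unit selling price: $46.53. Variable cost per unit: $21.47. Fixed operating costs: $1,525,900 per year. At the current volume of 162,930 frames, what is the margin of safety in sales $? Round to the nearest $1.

Each unit contributes $46.53 − $21.47 = $25.06. Break-even units = $1,525,900 ÷ $25.06 = 60,889.86; break-even revenue = 60,889.86 × $46.53 = $2,833,205.39.
Actual sales revenue = 162,930 × $46.53 = $7,581,132.90.
Margin of safety = $7,581,132.90 − $2,833,205.39 = $4,747,928.

$4,747,928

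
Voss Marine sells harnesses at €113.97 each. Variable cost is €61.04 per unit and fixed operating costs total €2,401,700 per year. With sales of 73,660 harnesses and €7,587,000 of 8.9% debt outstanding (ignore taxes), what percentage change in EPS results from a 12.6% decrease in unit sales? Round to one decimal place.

Total contribution margin = 73,660 × €52.93 = €3,898,823.80.
Operating income = contribution − fixed costs = €3,898,823.80 − €2,401,700 = €1,497,123.80.
After interest of €675,243.00, pre-tax earnings = €821,880.80.
Degree of combined leverage = contribution ÷ (EBIT − I) = €3,898,823.80 ÷ €821,880.80 = 4.7438.
%ΔEPS = DCL × %ΔSales = 4.7438 × -12.6% = -59.8%.

-59.8%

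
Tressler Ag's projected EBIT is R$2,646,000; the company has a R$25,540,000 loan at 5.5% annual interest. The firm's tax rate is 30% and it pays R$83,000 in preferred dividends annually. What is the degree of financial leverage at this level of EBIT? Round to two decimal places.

Interest = R$1,404,700.00.
Preferred dividends grossed up pre-tax: R$83,000 / (1 − 0.30) = R$118,571.43.
DFL = EBIT ÷ [EBIT − I − D_p/(1−t)] = R$2,646,000 ÷ [R$2,646,000 − R$1,404,700.00 − R$118,571.43] = R$2,646,000 ÷ R$1,122,728.57 = 2.3568.

2.36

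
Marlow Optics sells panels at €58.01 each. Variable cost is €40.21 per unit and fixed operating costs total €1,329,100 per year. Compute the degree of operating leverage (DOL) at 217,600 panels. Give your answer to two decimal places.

1.52

Contribution at this volume is 217,600 × €17.80 = €3,873,280.00.
EBIT = €3,873,280.00 − €1,329,100 = €2,544,180.00.
DOL = contribution ÷ EBIT = €3,873,280.00 ÷ €2,544,180.00 = 1.5224.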